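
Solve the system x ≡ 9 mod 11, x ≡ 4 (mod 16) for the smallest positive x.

Since 16·9 ≡ 1 (mod 11), take x = 4 + 16·((9−4)·9 mod 11) = 4 + 16·1 = 20.
Check: 20 mod 11 = 9, 20 mod 16 = 4.

20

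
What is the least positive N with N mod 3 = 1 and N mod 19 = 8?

x ≡ 1 (mod 3) gives x ∈ {1, 4, 7, 10, 13, 16, 19, 22, …}.
The first of these with x mod 19 = 8 is 46.

46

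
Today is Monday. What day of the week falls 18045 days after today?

Sunday

18045 = 2577·7 + 6, so 18045 mod 7 = 6.
Monday + 6 days → Sunday.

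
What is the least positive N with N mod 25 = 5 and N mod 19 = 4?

80

Since 19·4 ≡ 1 (mod 25), take x = 4 + 19·((5−4)·4 mod 25) = 4 + 19·4 = 80.
Check: 80 mod 25 = 5, 80 mod 19 = 4.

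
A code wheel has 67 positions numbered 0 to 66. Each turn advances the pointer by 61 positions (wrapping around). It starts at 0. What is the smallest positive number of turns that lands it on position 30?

61⁻¹ ≡ 11 (mod 67) because 61·11 = 671 = 10·67 + 1.
So x ≡ 11·30 = 330 ≡ 62 (mod 67).

62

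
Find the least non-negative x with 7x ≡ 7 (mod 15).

1

7⁻¹ ≡ 13 (mod 15) because 7·13 = 91 = 6·15 + 1.
So x ≡ 13·7 = 91 ≡ 1 (mod 15).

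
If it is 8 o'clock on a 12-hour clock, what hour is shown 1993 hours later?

1993 = 166·12 + 1, so 1993 mod 12 = 1.
8 + 1 → 9 on a 12-hour dial.

9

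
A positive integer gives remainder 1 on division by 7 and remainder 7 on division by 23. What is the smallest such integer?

Since 23·4 ≡ 1 (mod 7), take x = 7 + 23·((1−7)·4 mod 7) = 7 + 23·4 = 99.
Check: 99 mod 7 = 1, 99 mod 23 = 7.

99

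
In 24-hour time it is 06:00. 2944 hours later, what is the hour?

2944 mod 24 = 16 (since 122·24 = 2928).
(6 + 16) mod 24 = 22.

22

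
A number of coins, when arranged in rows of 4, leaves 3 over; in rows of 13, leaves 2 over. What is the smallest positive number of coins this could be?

15

x ≡ 3 (mod 4) gives x ∈ {3, 7, 11, 15}.
The first of these with x mod 13 = 2 is 15.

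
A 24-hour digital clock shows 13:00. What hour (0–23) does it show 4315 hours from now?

8

4315 mod 24 = 19 (since 179·24 = 4296).
(13 + 19) mod 24 = 8.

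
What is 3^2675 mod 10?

The units digit of 3^n cycles with period 4: 3, 9, 7, 1, …
2675 mod 4 = 3, so the last digit matches 3^3 = 7.

7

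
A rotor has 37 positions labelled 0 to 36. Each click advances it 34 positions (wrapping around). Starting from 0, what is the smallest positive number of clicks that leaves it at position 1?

34·12 = 408 = 11·37 + 1, so 34⁻¹ ≡ 12 (mod 37).

12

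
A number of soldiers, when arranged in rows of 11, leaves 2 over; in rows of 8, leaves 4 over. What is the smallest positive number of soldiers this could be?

68

x ≡ 4 (mod 8) gives x ∈ {4, 12, 20, 28, 36, 44, 52, 60, …}.
The first of these with x mod 11 = 2 is 68.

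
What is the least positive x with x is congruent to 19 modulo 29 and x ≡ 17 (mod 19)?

454

Since 19·26 ≡ 1 (mod 29), take x = 17 + 19·((19−17)·26 mod 29) = 17 + 19·23 = 454.
Check: 454 mod 29 = 19, 454 mod 19 = 17.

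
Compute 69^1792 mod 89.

Successive squares of 69 mod 89: 69^1≡69, 69^2≡44, 69^4≡67, 69^8≡39, 69^16≡8, 69^32≡64, 69^64≡2, 69^128≡4, 69^256≡16, 69^512≡78, 69^1024≡32.
Since 1792 = 256 + 512 + 1024 in binary, 69^1792 ≡ 16·78·32 ≡ 64 (mod 89).

64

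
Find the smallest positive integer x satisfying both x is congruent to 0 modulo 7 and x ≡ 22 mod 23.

91

Since 23·4 ≡ 1 (mod 7), take x = 22 + 23·((0−22)·4 mod 7) = 22 + 23·3 = 91.
Check: 91 mod 7 = 0, 91 mod 23 = 22.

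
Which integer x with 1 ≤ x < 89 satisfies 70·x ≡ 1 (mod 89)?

89 = 1·70 + 19
70 = 3·19 + 13
19 = 1·13 + 6
13 = 2·6 + 1
6 = 6·1 + 0
Back-substituting gives 70·14 ≡ 1 (mod 89).

14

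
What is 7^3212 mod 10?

1

The units digit of 7^n cycles with period 4: 7, 9, 3, 1, …
3212 leaves remainder 0 on division by 4, so 7^3212 ends in 1.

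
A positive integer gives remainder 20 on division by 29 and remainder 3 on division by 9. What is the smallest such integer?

165

x ≡ 3 (mod 9) gives x ∈ {3, 12, 21, 30, 39, 48, 57, 66, …}.
The first of these with x mod 29 = 20 is 165.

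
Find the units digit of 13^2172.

1

Last digits of 3^n: 3, 9, 7, 1 (period 4).
2172 mod 4 = 0, so the last digit matches 3^4 = 1.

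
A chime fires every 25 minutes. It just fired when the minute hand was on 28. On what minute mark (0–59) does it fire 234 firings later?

58

234·25 = 5850.
5850 = 97·60 + 30, so 5850 mod 60 = 30.
(28 + 30) mod 60 = 58.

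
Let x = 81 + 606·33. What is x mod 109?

23

606·33 = 19998.
Dividing 19998 by 109 gives quotient 183 and remainder 51.
(81 + 51) mod 109 = 23.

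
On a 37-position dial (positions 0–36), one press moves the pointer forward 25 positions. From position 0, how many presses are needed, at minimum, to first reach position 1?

25·3 = 75 = 2·37 + 1, so 25⁻¹ ≡ 3 (mod 37).

3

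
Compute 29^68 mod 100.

61

Square-and-reduce mod 100: 29^1≡29, 29^2≡41, 29^4≡81, 29^8≡61, 29^16≡21, 29^32≡41, 29^64≡81.
68 = 4 + 64, so 29^68 ≡ 81·81 ≡ 61 (mod 100).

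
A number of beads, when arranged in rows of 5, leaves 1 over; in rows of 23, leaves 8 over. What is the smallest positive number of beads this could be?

x ≡ 1 (mod 5) gives x ∈ {1, 6, 11, 16, 21, 26, 31}.
The first of these with x mod 23 = 8 is 31.

31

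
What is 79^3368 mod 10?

1

The units digit of 79^n cycles with period 2: 9, 1, …
3368 leaves remainder 0 on division by 2, so 79^3368 ends in 1.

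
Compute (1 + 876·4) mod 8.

1

876·4 = 3504.
3504 mod 8 = 0 (since 438·8 = 3504).
(1 + 0) mod 8 = 1.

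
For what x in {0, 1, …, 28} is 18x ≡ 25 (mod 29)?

3

The inverse of 18 mod 29 is 21 (since 18·21 = 378 ≡ 1).
Multiplying both sides by 21: x ≡ 21·25 = 525 ≡ 3 (mod 29).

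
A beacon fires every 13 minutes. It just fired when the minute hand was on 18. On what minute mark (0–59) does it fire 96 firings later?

96·13 = 1248.
1248 − 20·60 = 48, so 1248 ≡ 48 (mod 60).
(18 + 48) mod 60 = 6.

6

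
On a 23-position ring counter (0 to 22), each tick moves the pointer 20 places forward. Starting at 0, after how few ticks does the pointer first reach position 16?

The inverse of 20 mod 23 is 15 (since 20·15 = 300 ≡ 1).
Multiplying both sides by 15: x ≡ 15·16 = 240 ≡ 10 (mod 23).
Check: 20·10 = 200 = 8·23 + 16.

10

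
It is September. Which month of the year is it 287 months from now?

287 = 23·12 + 11, so 287 mod 12 = 11.
September + 11 months → August.

August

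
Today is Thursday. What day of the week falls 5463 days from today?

5463 − 780·7 = 3, so 5463 ≡ 3 (mod 7).
Thursday + 3 days → Sunday.

Sunday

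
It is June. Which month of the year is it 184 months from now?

October

184 − 15·12 = 4, so 184 ≡ 4 (mod 12).
June + 4 months → October.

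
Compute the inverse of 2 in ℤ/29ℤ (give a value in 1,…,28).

15

29 = 14·2 + 1
2 = 2·1 + 0
Back-substituting gives 2·15 ≡ 1 (mod 29).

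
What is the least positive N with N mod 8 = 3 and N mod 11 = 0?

x ≡ 3 (mod 8) gives x ∈ {3, 11}.
The first of these with x mod 11 = 0 is 11.

11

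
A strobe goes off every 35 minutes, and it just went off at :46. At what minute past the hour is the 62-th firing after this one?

56

62·35 = 2170.
Dividing 2170 by 60 gives quotient 36 and remainder 10.
(46 + 10) mod 60 = 56.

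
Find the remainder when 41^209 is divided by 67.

30

Square-and-reduce mod 67: 41^1≡41, 41^2≡6, 41^4≡36, 41^8≡23, 41^16≡60, 41^32≡49, 41^64≡56, 41^128≡54.
209 = 1 + 16 + 64 + 128, so 41^209 ≡ 41·60·56·54 ≡ 30 (mod 67).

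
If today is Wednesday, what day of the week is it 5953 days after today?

5953 mod 7 = 3 (since 850·7 = 5950).
Wednesday + 3 days → Saturday.

Saturday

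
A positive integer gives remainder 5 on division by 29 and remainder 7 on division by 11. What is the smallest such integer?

x ≡ 7 (mod 11) gives x ∈ {7, 18, 29, 40, 51, 62, 73, 84, …}.
The first of these with x mod 29 = 5 is 150.

150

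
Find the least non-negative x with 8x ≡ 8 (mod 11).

8⁻¹ ≡ 7 (mod 11) because 8·7 = 56 = 5·11 + 1.
So x ≡ 7·8 = 56 ≡ 1 (mod 11).
Check: 8·1 = 8 = 0·11 + 8.

1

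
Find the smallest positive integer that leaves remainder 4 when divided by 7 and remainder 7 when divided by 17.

Since 17·5 ≡ 1 (mod 7), take x = 7 + 17·((4−7)·5 mod 7) = 7 + 17·6 = 109.
Check: 109 mod 7 = 4, 109 mod 17 = 7.

109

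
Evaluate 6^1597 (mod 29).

Successive squares of 6 mod 29: 6^1≡6, 6^2≡7, 6^4≡20, 6^8≡23, 6^16≡7, 6^32≡20, 6^64≡23, 6^128≡7, 6^256≡20, 6^512≡23, 6^1024≡7.
1597 = 1 + 4 + 8 + 16 + 32 + 512 + 1024, so 6^1597 ≡ 6·20·23·7·20·23·7 ≡ 6 (mod 29).

6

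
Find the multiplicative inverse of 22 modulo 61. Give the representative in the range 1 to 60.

22·25 = 550 = 9·61 + 1, so 22⁻¹ ≡ 25 (mod 61).

25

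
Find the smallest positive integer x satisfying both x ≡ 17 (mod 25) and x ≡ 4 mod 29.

642

x ≡ 17 (mod 25) gives x ∈ {17, 42, 67, 92, 117, 142, 167, 192, …}.
The first of these with x mod 29 = 4 is 642.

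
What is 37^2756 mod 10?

Last digits of 7^n: 7, 9, 3, 1 (period 4).
2756 mod 4 = 0, so the last digit matches 7^4 = 1.

1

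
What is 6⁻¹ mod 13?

11

13 = 2·6 + 1
6 = 6·1 + 0
Back-substituting gives 6·11 ≡ 1 (mod 13).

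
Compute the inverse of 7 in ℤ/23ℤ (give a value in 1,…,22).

10

23 = 3·7 + 2
7 = 3·2 + 1
2 = 2·1 + 0
Back-substituting gives 7·10 ≡ 1 (mod 23).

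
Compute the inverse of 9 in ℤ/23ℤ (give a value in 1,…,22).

9·18 = 162 = 7·23 + 1, so 9⁻¹ ≡ 18 (mod 23).

18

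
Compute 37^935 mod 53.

43

Square-and-reduce mod 53: 37^1≡37, 37^2≡44, 37^4≡28, 37^8≡42, 37^16≡15, 37^32≡13, 37^64≡10, 37^128≡47, 37^256≡36, 37^512≡24.
Since 935 = 1 + 2 + 4 + 32 + 128 + 256 + 512 in binary, 37^935 ≡ 37·44·28·13·47·36·24 ≡ 43 (mod 53).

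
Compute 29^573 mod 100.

89

By repeated squaring mod 100: 29^1≡29, 29^2≡41, 29^4≡81, 29^8≡61, 29^16≡21, 29^32≡41, 29^64≡81, 29^128≡61, 29^256≡21, 29^512≡41.
573 = 1 + 4 + 8 + 16 + 32 + 512, so 29^573 ≡ 29·81·61·21·41·41 ≡ 89 (mod 100).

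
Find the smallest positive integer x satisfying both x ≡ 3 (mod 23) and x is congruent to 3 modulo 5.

3

Since 5·14 ≡ 1 (mod 23), take x = 3 + 5·((3−3)·14 mod 23) = 3 + 5·0 = 3.
Check: 3 mod 23 = 3, 3 mod 5 = 3.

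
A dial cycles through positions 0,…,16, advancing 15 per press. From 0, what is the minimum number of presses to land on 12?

11

15⁻¹ ≡ 8 (mod 17) because 15·8 = 120 = 7·17 + 1.
Multiplying both sides by 8: x ≡ 8·12 = 96 ≡ 11 (mod 17).
Check: 15·11 = 165 = 9·17 + 12.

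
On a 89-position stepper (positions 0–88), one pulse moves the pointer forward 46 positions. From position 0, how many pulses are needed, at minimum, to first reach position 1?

46·60 = 2760 = 31·89 + 1, so 46⁻¹ ≡ 60 (mod 89).

60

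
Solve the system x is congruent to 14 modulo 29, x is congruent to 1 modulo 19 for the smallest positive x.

362

x ≡ 1 (mod 19) gives x ∈ {1, 20, 39, 58, 77, 96, 115, 134, …}.
The first of these with x mod 29 = 14 is 362.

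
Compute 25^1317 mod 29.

25

Successive squares of 25 mod 29: 25^1≡25, 25^2≡16, 25^4≡24, 25^8≡25, 25^16≡16, 25^32≡24, 25^64≡25, 25^128≡16, 25^256≡24, 25^512≡25, 25^1024≡16.
Since 1317 = 1 + 4 + 32 + 256 + 1024 in binary, 25^1317 ≡ 25·24·24·24·16 ≡ 25 (mod 29).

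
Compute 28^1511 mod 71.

Successive squares of 28 mod 71: 28^1≡28, 28^2≡3, 28^4≡9, 28^8≡10, 28^16≡29, 28^32≡60, 28^64≡50, 28^128≡15, 28^256≡12, 28^512≡2, 28^1024≡4.
1511 = 1 + 2 + 4 + 32 + 64 + 128 + 256 + 1024, so 28^1511 ≡ 28·3·9·60·50·15·12·4 ≡ 44 (mod 71).

44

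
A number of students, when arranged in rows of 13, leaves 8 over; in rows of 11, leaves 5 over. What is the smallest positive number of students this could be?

Since 11·6 ≡ 1 (mod 13), take x = 5 + 11·((8−5)·6 mod 13) = 5 + 11·5 = 60.
Check: 60 mod 13 = 8, 60 mod 11 = 5.

60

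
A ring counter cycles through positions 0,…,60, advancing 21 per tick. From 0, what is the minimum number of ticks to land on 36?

54

21⁻¹ ≡ 32 (mod 61) because 21·32 = 672 = 11·61 + 1.
So x ≡ 32·36 = 1152 ≡ 54 (mod 61).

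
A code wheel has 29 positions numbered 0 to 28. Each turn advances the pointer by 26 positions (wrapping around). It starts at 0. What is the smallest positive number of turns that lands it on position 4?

26⁻¹ ≡ 19 (mod 29) because 26·19 = 494 = 17·29 + 1.
Multiplying both sides by 19: x ≡ 19·4 = 76 ≡ 18 (mod 29).
Check: 26·18 = 468 = 16·29 + 4.

18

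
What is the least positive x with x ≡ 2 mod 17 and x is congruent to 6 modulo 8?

70

x ≡ 6 (mod 8) gives x ∈ {6, 14, 22, 30, 38, 46, 54, 62, …}.
The first of these with x mod 17 = 2 is 70.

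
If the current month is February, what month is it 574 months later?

574 − 47·12 = 10, so 574 ≡ 10 (mod 12).
February + 10 months → December.

December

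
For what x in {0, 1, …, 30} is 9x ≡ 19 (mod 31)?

9⁻¹ ≡ 7 (mod 31) because 9·7 = 63 = 2·31 + 1.
So x ≡ 7·19 = 133 ≡ 9 (mod 31).

9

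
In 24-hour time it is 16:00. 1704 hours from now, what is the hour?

16

1704 mod 24 = 0 (since 71·24 = 1704).
(16 + 0) mod 24 = 16.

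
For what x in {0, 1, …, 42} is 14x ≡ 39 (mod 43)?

12

14⁻¹ ≡ 40 (mod 43) because 14·40 = 560 = 13·43 + 1.
So x ≡ 40·39 = 1560 ≡ 12 (mod 43).
Check: 14·12 = 168 = 3·43 + 39.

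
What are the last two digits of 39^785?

Successive squares of 39 mod 100: 39^1≡39, 39^2≡21, 39^4≡41, 39^8≡81, 39^16≡61, 39^32≡21, 39^64≡41, 39^128≡81, 39^256≡61, 39^512≡21.
Since 785 = 1 + 16 + 256 + 512 in binary, 39^785 ≡ 39·61·61·21 ≡ 99 (mod 100).

99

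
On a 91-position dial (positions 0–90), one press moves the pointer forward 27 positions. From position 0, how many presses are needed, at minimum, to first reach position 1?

27

91 = 3·27 + 10
27 = 2·10 + 7
10 = 1·7 + 3
7 = 2·3 + 1
3 = 3·1 + 0
Back-substituting gives 27·27 ≡ 1 (mod 91).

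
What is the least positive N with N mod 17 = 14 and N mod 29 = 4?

439

x ≡ 14 (mod 17) gives x ∈ {14, 31, 48, 65, 82, 99, 116, 133, …}.
The first of these with x mod 29 = 4 is 439.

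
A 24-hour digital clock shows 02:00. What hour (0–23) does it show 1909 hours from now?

15

1909 = 79·24 + 13, so 1909 mod 24 = 13.
(2 + 13) mod 24 = 15.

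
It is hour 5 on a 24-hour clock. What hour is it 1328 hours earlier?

21

Dividing 1328 by 24 gives quotient 55 and remainder 8.
(5 − 8) mod 24 = 21.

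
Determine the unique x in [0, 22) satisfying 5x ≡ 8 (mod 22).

The inverse of 5 mod 22 is 9 (since 5·9 = 45 ≡ 1).
Multiplying both sides by 9: x ≡ 9·8 = 72 ≡ 6 (mod 22).

6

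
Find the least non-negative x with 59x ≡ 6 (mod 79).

55

The inverse of 59 mod 79 is 75 (since 59·75 = 4425 ≡ 1).
Multiplying both sides by 75: x ≡ 75·6 = 450 ≡ 55 (mod 79).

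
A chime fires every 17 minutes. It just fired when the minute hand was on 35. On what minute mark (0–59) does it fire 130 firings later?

130·17 = 2210.
2210 mod 60 = 50 (since 36·60 = 2160).
(35 + 50) mod 60 = 25.

25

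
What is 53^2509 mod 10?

3

Powers of 3 mod 10 repeat with period 4: 3, 9, 7, 1.
2509 leaves remainder 1 on division by 4, so 53^2509 ends in 3.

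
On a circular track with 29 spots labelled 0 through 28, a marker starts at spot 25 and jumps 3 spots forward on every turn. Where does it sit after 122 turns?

14

122·3 = 366.
366 mod 29 = 18 (since 12·29 = 348).
(25 + 18) mod 29 = 14.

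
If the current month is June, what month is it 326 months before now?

April

326 − 27·12 = 2, so 326 ≡ 2 (mod 12).
June − 2 months → April.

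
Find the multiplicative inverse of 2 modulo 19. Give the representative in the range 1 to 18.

19 = 9·2 + 1
2 = 2·1 + 0
Back-substituting gives 2·10 ≡ 1 (mod 19).

10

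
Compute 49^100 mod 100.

Square-and-reduce mod 100: 49^1≡49, 49^2≡1, 49^4≡1, 49^8≡1, 49^16≡1, 49^32≡1, 49^64≡1.
Since 100 = 4 + 32 + 64 in binary, 49^100 ≡ 1·1·1 ≡ 1 (mod 100).

1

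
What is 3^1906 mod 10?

Powers of 3 mod 10 repeat with period 4: 3, 9, 7, 1.
1906 mod 4 = 2, so the last digit matches 3^2 = 9.

9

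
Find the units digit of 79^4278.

The units digit of 79^n cycles with period 2: 9, 1, …
4278 mod 2 = 0, so the last digit matches 9^2 = 1.

1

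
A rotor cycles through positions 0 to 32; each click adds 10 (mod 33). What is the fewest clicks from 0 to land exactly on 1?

33 = 3·10 + 3
10 = 3·3 + 1
3 = 3·1 + 0
Back-substituting gives 10·10 ≡ 1 (mod 33).

10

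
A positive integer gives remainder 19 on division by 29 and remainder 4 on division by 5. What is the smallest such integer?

x ≡ 4 (mod 5) gives x ∈ {4, 9, 14, 19}.
The first of these with x mod 29 = 19 is 19.

19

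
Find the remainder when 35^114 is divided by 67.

Square-and-reduce mod 67: 35^1≡35, 35^2≡19, 35^4≡26, 35^8≡6, 35^16≡36, 35^32≡23, 35^64≡60.
114 = 2 + 16 + 32 + 64, so 35^114 ≡ 19·36·23·60 ≡ 24 (mod 67).

24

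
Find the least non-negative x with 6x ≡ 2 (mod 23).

6⁻¹ ≡ 4 (mod 23) because 6·4 = 24 = 1·23 + 1.
Multiplying both sides by 4: x ≡ 4·2 = 8 ≡ 8 (mod 23).

8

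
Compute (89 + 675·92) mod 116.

675·92 = 62100.
Dividing 62100 by 116 gives quotient 535 and remainder 40.
(89 + 40) mod 116 = 13.

13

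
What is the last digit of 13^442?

The units digit of 13^n cycles with period 4: 3, 9, 7, 1, …
442 mod 4 = 2, so the last digit matches 3^2 = 9.

9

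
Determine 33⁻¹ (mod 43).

30

33·30 = 990 = 23·43 + 1, so 33⁻¹ ≡ 30 (mod 43).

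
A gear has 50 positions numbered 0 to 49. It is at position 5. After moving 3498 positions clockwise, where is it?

3498 mod 50 = 48 (since 69·50 = 3450).
(5 + 48) mod 50 = 3.

3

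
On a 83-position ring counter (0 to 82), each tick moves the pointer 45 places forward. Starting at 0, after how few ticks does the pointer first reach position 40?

47

45⁻¹ ≡ 24 (mod 83) because 45·24 = 1080 = 13·83 + 1.
So x ≡ 24·40 = 960 ≡ 47 (mod 83).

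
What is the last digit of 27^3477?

7

The units digit of 27^n cycles with period 4: 7, 9, 3, 1, …
3477 mod 4 = 1, so the last digit matches 7^1 = 7.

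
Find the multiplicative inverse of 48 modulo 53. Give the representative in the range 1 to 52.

48·21 = 1008 = 19·53 + 1, so 48⁻¹ ≡ 21 (mod 53).

21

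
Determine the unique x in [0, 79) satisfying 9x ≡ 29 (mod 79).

12

9⁻¹ ≡ 44 (mod 79) because 9·44 = 396 = 5·79 + 1.
Multiplying both sides by 44: x ≡ 44·29 = 1276 ≡ 12 (mod 79).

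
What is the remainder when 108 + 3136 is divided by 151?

3136 = 20·151 + 116, so 3136 mod 151 = 116.
(108 + 116) mod 151 = 73.

73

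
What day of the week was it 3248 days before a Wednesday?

3248 − 464·7 = 0, so 3248 ≡ 0 (mod 7).
Wednesday − 0 days → Wednesday.

Wednesday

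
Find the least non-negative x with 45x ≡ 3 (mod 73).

39

The inverse of 45 mod 73 is 13 (since 45·13 = 585 ≡ 1).
So x ≡ 13·3 = 39 ≡ 39 (mod 73).
Check: 45·39 = 1755 = 24·73 + 3.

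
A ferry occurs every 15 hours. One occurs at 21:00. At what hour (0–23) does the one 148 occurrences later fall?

9

148·15 = 2220.
2220 = 92·24 + 12, so 2220 mod 24 = 12.
(21 + 12) mod 24 = 9.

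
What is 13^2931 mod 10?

Powers of 3 mod 10 repeat with period 4: 3, 9, 7, 1.
2931 mod 4 = 3, so the last digit matches 3^3 = 7.

7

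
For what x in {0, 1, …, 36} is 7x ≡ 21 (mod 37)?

3

7⁻¹ ≡ 16 (mod 37) because 7·16 = 112 = 3·37 + 1.
So x ≡ 16·21 = 336 ≡ 3 (mod 37).
Check: 7·3 = 21 = 0·37 + 21.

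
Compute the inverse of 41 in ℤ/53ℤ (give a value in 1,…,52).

22

53 = 1·41 + 12
41 = 3·12 + 5
12 = 2·5 + 2
5 = 2·2 + 1
2 = 2·1 + 0
Back-substituting gives 41·22 ≡ 1 (mod 53).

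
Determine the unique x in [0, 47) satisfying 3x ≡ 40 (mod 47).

3⁻¹ ≡ 16 (mod 47) because 3·16 = 48 = 1·47 + 1.
So x ≡ 16·40 = 640 ≡ 29 (mod 47).

29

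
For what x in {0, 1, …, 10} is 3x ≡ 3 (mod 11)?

3⁻¹ ≡ 4 (mod 11) because 3·4 = 12 = 1·11 + 1.
Multiplying both sides by 4: x ≡ 4·3 = 12 ≡ 1 (mod 11).
Check: 3·1 = 3 = 0·11 + 3.

1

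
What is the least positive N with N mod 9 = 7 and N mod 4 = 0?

Since 4·7 ≡ 1 (mod 9), take x = 0 + 4·((7−0)·7 mod 9) = 0 + 4·4 = 16.
Check: 16 mod 9 = 7, 16 mod 4 = 0.

16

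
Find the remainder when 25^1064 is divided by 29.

1

By repeated squaring mod 29: 25^1≡25, 25^2≡16, 25^4≡24, 25^8≡25, 25^16≡16, 25^32≡24, 25^64≡25, 25^128≡16, 25^256≡24, 25^512≡25, 25^1024≡16.
1064 = 8 + 32 + 1024, so 25^1064 ≡ 25·24·16 ≡ 1 (mod 29).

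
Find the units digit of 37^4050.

9

Last digits of 7^n: 7, 9, 3, 1 (period 4).
4050 leaves remainder 2 on division by 4, so 37^4050 ends in 9.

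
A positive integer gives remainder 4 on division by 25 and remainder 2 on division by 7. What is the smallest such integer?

x ≡ 2 (mod 7) gives x ∈ {2, 9, 16, 23, 30, 37, 44, 51, …}.
The first of these with x mod 25 = 4 is 79.

79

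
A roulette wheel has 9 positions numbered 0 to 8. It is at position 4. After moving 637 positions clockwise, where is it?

637 − 70·9 = 7, so 637 ≡ 7 (mod 9).
(4 + 7) mod 9 = 2.

2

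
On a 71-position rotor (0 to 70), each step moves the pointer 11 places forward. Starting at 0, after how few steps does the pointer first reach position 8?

11⁻¹ ≡ 13 (mod 71) because 11·13 = 143 = 2·71 + 1.
Multiplying both sides by 13: x ≡ 13·8 = 104 ≡ 33 (mod 71).
Check: 11·33 = 363 = 5·71 + 8.

33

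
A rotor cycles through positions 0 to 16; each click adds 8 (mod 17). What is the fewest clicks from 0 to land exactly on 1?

8·15 = 120 = 7·17 + 1, so 8⁻¹ ≡ 15 (mod 17).

15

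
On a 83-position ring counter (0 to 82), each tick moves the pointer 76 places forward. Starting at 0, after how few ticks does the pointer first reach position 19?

21

76⁻¹ ≡ 71 (mod 83) because 76·71 = 5396 = 65·83 + 1.
So x ≡ 71·19 = 1349 ≡ 21 (mod 83).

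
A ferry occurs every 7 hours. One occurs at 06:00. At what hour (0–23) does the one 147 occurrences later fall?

3

147·7 = 1029.
Dividing 1029 by 24 gives quotient 42 and remainder 21.
(6 + 21) mod 24 = 3.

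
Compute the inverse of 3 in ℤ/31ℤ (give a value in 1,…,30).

3·21 = 63 = 2·31 + 1, so 3⁻¹ ≡ 21 (mod 31).

21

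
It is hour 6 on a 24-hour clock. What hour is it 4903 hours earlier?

23

4903 − 204·24 = 7, so 4903 ≡ 7 (mod 24).
(6 − 7) mod 24 = 23.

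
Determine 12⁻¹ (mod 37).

37 = 3·12 + 1
12 = 12·1 + 0
Back-substituting gives 12·34 ≡ 1 (mod 37).

34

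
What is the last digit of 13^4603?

Last digits of 3^n: 3, 9, 7, 1 (period 4).
4603 leaves remainder 3 on division by 4, so 13^4603 ends in 7.

7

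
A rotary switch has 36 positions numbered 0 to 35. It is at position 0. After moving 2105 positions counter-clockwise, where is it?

19

Dividing 2105 by 36 gives quotient 58 and remainder 17.
(0 − 17) mod 36 = 19.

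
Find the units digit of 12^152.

Powers of 2 mod 10 repeat with period 4: 2, 4, 8, 6.
152 leaves remainder 0 on division by 4, so 12^152 ends in 6.

6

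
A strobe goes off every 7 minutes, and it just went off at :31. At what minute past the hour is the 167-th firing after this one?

0

167·7 = 1169.
1169 = 19·60 + 29, so 1169 mod 60 = 29.
(31 + 29) mod 60 = 0.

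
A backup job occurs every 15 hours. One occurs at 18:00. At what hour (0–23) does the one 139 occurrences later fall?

15

139·15 = 2085.
Dividing 2085 by 24 gives quotient 86 and remainder 21.
(18 + 21) mod 24 = 15.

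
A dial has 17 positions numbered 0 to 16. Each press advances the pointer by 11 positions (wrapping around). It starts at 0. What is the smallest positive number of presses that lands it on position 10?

The inverse of 11 mod 17 is 14 (since 11·14 = 154 ≡ 1).
Multiplying both sides by 14: x ≡ 14·10 = 140 ≡ 4 (mod 17).

4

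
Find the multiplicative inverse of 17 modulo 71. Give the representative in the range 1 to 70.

17·46 = 782 = 11·71 + 1, so 17⁻¹ ≡ 46 (mod 71).

46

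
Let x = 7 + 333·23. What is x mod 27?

333·23 = 7659.
Dividing 7659 by 27 gives quotient 283 and remainder 18.
(7 + 18) mod 27 = 25.

25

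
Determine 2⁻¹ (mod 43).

22

2·22 = 44 = 1·43 + 1, so 2⁻¹ ≡ 22 (mod 43).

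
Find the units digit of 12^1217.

2

The units digit of 12^n cycles with period 4: 2, 4, 8, 6, …
1217 leaves remainder 1 on division by 4, so 12^1217 ends in 2.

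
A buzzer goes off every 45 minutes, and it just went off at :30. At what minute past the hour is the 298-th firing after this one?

298·45 = 13410.
Dividing 13410 by 60 gives quotient 223 and remainder 30.
(30 + 30) mod 60 = 0.

0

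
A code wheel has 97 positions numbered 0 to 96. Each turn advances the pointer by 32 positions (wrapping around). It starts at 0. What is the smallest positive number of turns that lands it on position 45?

32⁻¹ ≡ 94 (mod 97) because 32·94 = 3008 = 31·97 + 1.
Multiplying both sides by 94: x ≡ 94·45 = 4230 ≡ 59 (mod 97).
Check: 32·59 = 1888 = 19·97 + 45.

59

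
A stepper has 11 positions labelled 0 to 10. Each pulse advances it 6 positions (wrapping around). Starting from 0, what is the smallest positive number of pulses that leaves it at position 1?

2

11 = 1·6 + 5
6 = 1·5 + 1
5 = 5·1 + 0
Back-substituting gives 6·2 ≡ 1 (mod 11).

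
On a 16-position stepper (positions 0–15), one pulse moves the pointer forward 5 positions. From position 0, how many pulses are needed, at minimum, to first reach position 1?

13

5·13 = 65 = 4·16 + 1, so 5⁻¹ ≡ 13 (mod 16).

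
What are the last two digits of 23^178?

Square-and-reduce mod 100: 23^1≡23, 23^2≡29, 23^4≡41, 23^8≡81, 23^16≡61, 23^32≡21, 23^64≡41, 23^128≡81.
178 = 2 + 16 + 32 + 128, so 23^178 ≡ 29·61·21·81 ≡ 69 (mod 100).

69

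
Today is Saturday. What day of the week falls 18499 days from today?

Thursday

18499 = 2642·7 + 5, so 18499 mod 7 = 5.
Saturday + 5 days → Thursday.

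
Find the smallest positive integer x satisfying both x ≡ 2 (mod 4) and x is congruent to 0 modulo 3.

x ≡ 0 (mod 3) gives x ∈ {0, 3, 6}.
The first of these with x mod 4 = 2 is 6.

6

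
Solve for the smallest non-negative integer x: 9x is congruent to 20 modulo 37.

9⁻¹ ≡ 33 (mod 37) because 9·33 = 297 = 8·37 + 1.
Multiplying both sides by 33: x ≡ 33·20 = 660 ≡ 31 (mod 37).
Check: 9·31 = 279 = 7·37 + 20.

31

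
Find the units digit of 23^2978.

9

Last digits of 3^n: 3, 9, 7, 1 (period 4).
2978 mod 4 = 2, so the last digit matches 3^2 = 9.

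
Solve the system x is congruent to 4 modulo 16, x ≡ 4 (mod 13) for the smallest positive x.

Since 13·5 ≡ 1 (mod 16), take x = 4 + 13·((4−4)·5 mod 16) = 4 + 13·0 = 4.
Check: 4 mod 16 = 4, 4 mod 13 = 4.

4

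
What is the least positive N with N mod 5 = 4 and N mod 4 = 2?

14

Since 4·4 ≡ 1 (mod 5), take x = 2 + 4·((4−2)·4 mod 5) = 2 + 4·3 = 14.
Check: 14 mod 5 = 4, 14 mod 4 = 2.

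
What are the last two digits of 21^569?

81

Successive squares of 21 mod 100: 21^1≡21, 21^2≡41, 21^4≡81, 21^8≡61, 21^16≡21, 21^32≡41, 21^64≡81, 21^128≡61, 21^256≡21, 21^512≡41.
Since 569 = 1 + 8 + 16 + 32 + 512 in binary, 21^569 ≡ 21·61·21·41·41 ≡ 81 (mod 100).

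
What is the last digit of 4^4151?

The units digit of 4^n cycles with period 2: 4, 6, …
4151 mod 2 = 1, so the last digit matches 4^1 = 4.

4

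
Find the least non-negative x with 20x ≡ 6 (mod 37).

4

The inverse of 20 mod 37 is 13 (since 20·13 = 260 ≡ 1).
Multiplying both sides by 13: x ≡ 13·6 = 78 ≡ 4 (mod 37).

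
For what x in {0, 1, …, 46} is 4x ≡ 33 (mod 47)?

The inverse of 4 mod 47 is 12 (since 4·12 = 48 ≡ 1).
So x ≡ 12·33 = 396 ≡ 20 (mod 47).
Check: 4·20 = 80 = 1·47 + 33.

20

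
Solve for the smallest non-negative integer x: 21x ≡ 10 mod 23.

21⁻¹ ≡ 11 (mod 23) because 21·11 = 231 = 10·23 + 1.
So x ≡ 11·10 = 110 ≡ 18 (mod 23).

18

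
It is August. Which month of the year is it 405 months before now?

Dividing 405 by 12 gives quotient 33 and remainder 9.
August − 9 months → November.

November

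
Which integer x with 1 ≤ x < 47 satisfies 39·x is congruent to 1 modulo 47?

39·41 = 1599 = 34·47 + 1, so 39⁻¹ ≡ 41 (mod 47).

41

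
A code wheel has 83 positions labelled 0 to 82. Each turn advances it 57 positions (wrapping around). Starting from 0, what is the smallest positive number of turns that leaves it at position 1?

83 = 1·57 + 26
57 = 2·26 + 5
26 = 5·5 + 1
5 = 5·1 + 0
Back-substituting gives 57·67 ≡ 1 (mod 83).

67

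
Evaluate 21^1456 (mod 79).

1

Successive squares of 21 mod 79: 21^1≡21, 21^2≡46, 21^4≡62, 21^8≡52, 21^16≡18, 21^32≡8, 21^64≡64, 21^128≡67, 21^256≡65, 21^512≡38, 21^1024≡22.
1456 = 16 + 32 + 128 + 256 + 1024, so 21^1456 ≡ 18·8·67·65·22 ≡ 1 (mod 79).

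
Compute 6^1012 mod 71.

By repeated squaring mod 71: 6^1≡6, 6^2≡36, 6^4≡18, 6^8≡40, 6^16≡38, 6^32≡24, 6^64≡8, 6^128≡64, 6^256≡49, 6^512≡58.
1012 = 4 + 16 + 32 + 64 + 128 + 256 + 512, so 6^1012 ≡ 18·38·24·8·64·49·58 ≡ 24 (mod 71).

24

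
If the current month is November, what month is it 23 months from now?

23 = 1·12 + 11, so 23 mod 12 = 11.
November + 11 months → October.

October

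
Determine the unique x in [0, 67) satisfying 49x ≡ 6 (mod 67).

22

The inverse of 49 mod 67 is 26 (since 49·26 = 1274 ≡ 1).
Multiplying both sides by 26: x ≡ 26·6 = 156 ≡ 22 (mod 67).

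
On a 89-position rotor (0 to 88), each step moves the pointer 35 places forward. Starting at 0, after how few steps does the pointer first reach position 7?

The inverse of 35 mod 89 is 28 (since 35·28 = 980 ≡ 1).
Multiplying both sides by 28: x ≡ 28·7 = 196 ≡ 18 (mod 89).
Check: 35·18 = 630 = 7·89 + 7.

18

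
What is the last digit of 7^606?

9

Last digits of 7^n: 7, 9, 3, 1 (period 4).
606 leaves remainder 2 on division by 4, so 7^606 ends in 9.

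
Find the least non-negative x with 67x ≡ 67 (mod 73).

1

67⁻¹ ≡ 12 (mod 73) because 67·12 = 804 = 11·73 + 1.
Multiplying both sides by 12: x ≡ 12·67 = 804 ≡ 1 (mod 73).
Check: 67·1 = 67 = 0·73 + 67.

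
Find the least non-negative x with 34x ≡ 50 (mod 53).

42

The inverse of 34 mod 53 is 39 (since 34·39 = 1326 ≡ 1).
Multiplying both sides by 39: x ≡ 39·50 = 1950 ≡ 42 (mod 53).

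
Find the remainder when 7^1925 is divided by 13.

11

Successive squares of 7 mod 13: 7^1≡7, 7^2≡10, 7^4≡9, 7^8≡3, 7^16≡9, 7^32≡3, 7^64≡9, 7^128≡3, 7^256≡9, 7^512≡3, 7^1024≡9.
Since 1925 = 1 + 4 + 128 + 256 + 512 + 1024 in binary, 7^1925 ≡ 7·9·3·9·3·9 ≡ 11 (mod 13).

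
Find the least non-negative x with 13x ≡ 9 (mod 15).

3

The inverse of 13 mod 15 is 7 (since 13·7 = 91 ≡ 1).
Multiplying both sides by 7: x ≡ 7·9 = 63 ≡ 3 (mod 15).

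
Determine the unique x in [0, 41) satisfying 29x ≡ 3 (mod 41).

The inverse of 29 mod 41 is 17 (since 29·17 = 493 ≡ 1).
So x ≡ 17·3 = 51 ≡ 10 (mod 41).
Check: 29·10 = 290 = 7·41 + 3.

10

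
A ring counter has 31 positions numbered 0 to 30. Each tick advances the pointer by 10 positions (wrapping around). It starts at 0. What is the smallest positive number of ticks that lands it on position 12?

10⁻¹ ≡ 28 (mod 31) because 10·28 = 280 = 9·31 + 1.
Multiplying both sides by 28: x ≡ 28·12 = 336 ≡ 26 (mod 31).
Check: 10·26 = 260 = 8·31 + 12.

26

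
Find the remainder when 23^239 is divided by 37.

29

By repeated squaring mod 37: 23^1≡23, 23^2≡11, 23^4≡10, 23^8≡26, 23^16≡10, 23^32≡26, 23^64≡10, 23^128≡26.
Since 239 = 1 + 2 + 4 + 8 + 32 + 64 + 128 in binary, 23^239 ≡ 23·11·10·26·26·10·26 ≡ 29 (mod 37).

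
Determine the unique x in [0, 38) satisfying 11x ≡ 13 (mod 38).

15

11⁻¹ ≡ 7 (mod 38) because 11·7 = 77 = 2·38 + 1.
Multiplying both sides by 7: x ≡ 7·13 = 91 ≡ 15 (mod 38).
Check: 11·15 = 165 = 4·38 + 13.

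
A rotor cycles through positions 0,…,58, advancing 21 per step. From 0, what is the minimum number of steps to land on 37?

13

21⁻¹ ≡ 45 (mod 59) because 21·45 = 945 = 16·59 + 1.
Multiplying both sides by 45: x ≡ 45·37 = 1665 ≡ 13 (mod 59).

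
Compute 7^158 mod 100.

49

Square-and-reduce mod 100: 7^1≡7, 7^2≡49, 7^4≡1, 7^8≡1, 7^16≡1, 7^32≡1, 7^64≡1, 7^128≡1.
Since 158 = 2 + 4 + 8 + 16 + 128 in binary, 7^158 ≡ 49·1·1·1·1 ≡ 49 (mod 100).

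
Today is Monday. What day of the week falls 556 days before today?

556 mod 7 = 3 (since 79·7 = 553).
Monday − 3 days → Friday.

Friday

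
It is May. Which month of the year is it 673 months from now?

Dividing 673 by 12 gives quotient 56 and remainder 1.
May + 1 month → June.

June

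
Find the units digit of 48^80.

Last digits of 8^n: 8, 4, 2, 6 (period 4).
80 leaves remainder 0 on division by 4, so 48^80 ends in 6.

6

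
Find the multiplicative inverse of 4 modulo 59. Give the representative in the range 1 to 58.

59 = 14·4 + 3
4 = 1·3 + 1
3 = 3·1 + 0
Back-substituting gives 4·15 ≡ 1 (mod 59).

15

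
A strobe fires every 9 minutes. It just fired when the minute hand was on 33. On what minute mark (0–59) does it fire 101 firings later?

101·9 = 909.
909 − 15·60 = 9, so 909 ≡ 9 (mod 60).
(33 + 9) mod 60 = 42.

42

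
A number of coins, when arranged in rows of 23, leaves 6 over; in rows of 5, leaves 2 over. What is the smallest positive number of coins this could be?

x ≡ 2 (mod 5) gives x ∈ {2, 7, 12, 17, 22, 27, 32, 37, …}.
The first of these with x mod 23 = 6 is 52.

52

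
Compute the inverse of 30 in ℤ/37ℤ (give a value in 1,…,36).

37 = 1·30 + 7
30 = 4·7 + 2
7 = 3·2 + 1
2 = 2·1 + 0
Back-substituting gives 30·21 ≡ 1 (mod 37).

21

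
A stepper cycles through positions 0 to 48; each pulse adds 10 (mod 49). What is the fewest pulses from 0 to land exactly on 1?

5

10·5 = 50 = 1·49 + 1, so 10⁻¹ ≡ 5 (mod 49).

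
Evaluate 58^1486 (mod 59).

Square-and-reduce mod 59: 58^1≡58, 58^2≡1, 58^4≡1, 58^8≡1, 58^16≡1, 58^32≡1, 58^64≡1, 58^128≡1, 58^256≡1, 58^512≡1, 58^1024≡1.
1486 = 2 + 4 + 8 + 64 + 128 + 256 + 1024, so 58^1486 ≡ 1·1·1·1·1·1·1 ≡ 1 (mod 59).

1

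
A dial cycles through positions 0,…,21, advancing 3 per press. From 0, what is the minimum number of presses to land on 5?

The inverse of 3 mod 22 is 15 (since 3·15 = 45 ≡ 1).
So x ≡ 15·5 = 75 ≡ 9 (mod 22).

9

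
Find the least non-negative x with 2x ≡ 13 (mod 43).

28

2⁻¹ ≡ 22 (mod 43) because 2·22 = 44 = 1·43 + 1.
Multiplying both sides by 22: x ≡ 22·13 = 286 ≡ 28 (mod 43).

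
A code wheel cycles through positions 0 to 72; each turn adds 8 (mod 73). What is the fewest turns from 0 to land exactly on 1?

73 = 9·8 + 1
8 = 8·1 + 0
Back-substituting gives 8·64 ≡ 1 (mod 73).

64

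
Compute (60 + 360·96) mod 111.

360·96 = 34560.
34560 = 311·111 + 39, so 34560 mod 111 = 39.
(60 + 39) mod 111 = 99.

99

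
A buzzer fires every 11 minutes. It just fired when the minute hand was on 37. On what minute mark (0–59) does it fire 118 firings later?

15

118·11 = 1298.
1298 mod 60 = 38 (since 21·60 = 1260).
(37 + 38) mod 60 = 15.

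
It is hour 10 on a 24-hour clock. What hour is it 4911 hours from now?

1

4911 = 204·24 + 15, so 4911 mod 24 = 15.
(10 + 15) mod 24 = 1.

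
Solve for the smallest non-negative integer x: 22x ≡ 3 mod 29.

22⁻¹ ≡ 4 (mod 29) because 22·4 = 88 = 3·29 + 1.
So x ≡ 4·3 = 12 ≡ 12 (mod 29).

12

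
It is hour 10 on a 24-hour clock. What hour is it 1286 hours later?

0

1286 − 53·24 = 14, so 1286 ≡ 14 (mod 24).
(10 + 14) mod 24 = 0.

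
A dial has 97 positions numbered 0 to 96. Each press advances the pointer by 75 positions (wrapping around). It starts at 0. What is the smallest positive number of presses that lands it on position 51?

55

75⁻¹ ≡ 22 (mod 97) because 75·22 = 1650 = 17·97 + 1.
So x ≡ 22·51 = 1122 ≡ 55 (mod 97).
Check: 75·55 = 4125 = 42·97 + 51.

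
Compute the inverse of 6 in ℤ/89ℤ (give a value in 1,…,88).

15

6·15 = 90 = 1·89 + 1, so 6⁻¹ ≡ 15 (mod 89).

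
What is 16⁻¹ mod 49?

49 = 3·16 + 1
16 = 16·1 + 0
Back-substituting gives 16·46 ≡ 1 (mod 49).

46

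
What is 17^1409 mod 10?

Last digits of 7^n: 7, 9, 3, 1 (period 4).
1409 leaves remainder 1 on division by 4, so 17^1409 ends in 7.

7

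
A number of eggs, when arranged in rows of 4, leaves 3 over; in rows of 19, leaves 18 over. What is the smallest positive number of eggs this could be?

75

x ≡ 3 (mod 4) gives x ∈ {3, 7, 11, 15, 19, 23, 27, 31, …}.
The first of these with x mod 19 = 18 is 75.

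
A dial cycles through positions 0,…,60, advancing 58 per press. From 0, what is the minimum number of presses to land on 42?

47

58⁻¹ ≡ 20 (mod 61) because 58·20 = 1160 = 19·61 + 1.
Multiplying both sides by 20: x ≡ 20·42 = 840 ≡ 47 (mod 61).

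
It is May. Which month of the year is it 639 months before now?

639 mod 12 = 3 (since 53·12 = 636).
May − 3 months → February.

February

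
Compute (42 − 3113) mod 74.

3113 mod 74 = 5 (since 42·74 = 3108).
(42 − 5) mod 74 = 37.

37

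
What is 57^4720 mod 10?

The units digit of 57^n cycles with period 4: 7, 9, 3, 1, …
4720 mod 4 = 0, so the last digit matches 7^4 = 1.

1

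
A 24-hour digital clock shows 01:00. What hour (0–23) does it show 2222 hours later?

Dividing 2222 by 24 gives quotient 92 and remainder 14.
(1 + 14) mod 24 = 15.

15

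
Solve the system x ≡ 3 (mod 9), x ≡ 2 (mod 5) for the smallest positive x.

12

x ≡ 2 (mod 5) gives x ∈ {2, 7, 12}.
The first of these with x mod 9 = 3 is 12.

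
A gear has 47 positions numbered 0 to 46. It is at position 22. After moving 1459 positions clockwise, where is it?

1459 − 31·47 = 2, so 1459 ≡ 2 (mod 47).
(22 + 2) mod 47 = 24.

24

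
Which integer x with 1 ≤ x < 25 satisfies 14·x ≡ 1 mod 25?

25 = 1·14 + 11
14 = 1·11 + 3
11 = 3·3 + 2
3 = 1·2 + 1
2 = 2·1 + 0
Back-substituting gives 14·9 ≡ 1 (mod 25).

9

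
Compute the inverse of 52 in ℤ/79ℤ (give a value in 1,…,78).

79 = 1·52 + 27
52 = 1·27 + 25
27 = 1·25 + 2
25 = 12·2 + 1
2 = 2·1 + 0
Back-substituting gives 52·38 ≡ 1 (mod 79).

38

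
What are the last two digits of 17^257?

By repeated squaring mod 100: 17^1≡17, 17^2≡89, 17^4≡21, 17^8≡41, 17^16≡81, 17^32≡61, 17^64≡21, 17^128≡41, 17^256≡81.
257 = 1 + 256, so 17^257 ≡ 17·81 ≡ 77 (mod 100).

77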